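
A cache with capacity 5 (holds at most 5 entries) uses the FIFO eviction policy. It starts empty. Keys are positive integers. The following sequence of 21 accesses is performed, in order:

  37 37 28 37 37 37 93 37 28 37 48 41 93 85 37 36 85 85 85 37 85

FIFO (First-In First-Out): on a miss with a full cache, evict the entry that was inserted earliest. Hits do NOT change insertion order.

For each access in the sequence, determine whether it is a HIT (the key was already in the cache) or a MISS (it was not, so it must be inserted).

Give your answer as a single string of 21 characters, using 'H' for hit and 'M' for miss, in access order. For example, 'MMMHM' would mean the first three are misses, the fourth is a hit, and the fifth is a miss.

Answer: MHMHHHMHHHMMHMMMHHHHH

Derivation:
FIFO simulation (capacity=5):
  1. access 37: MISS. Cache (old->new): [37]
  2. access 37: HIT. Cache (old->new): [37]
  3. access 28: MISS. Cache (old->new): [37 28]
  4. access 37: HIT. Cache (old->new): [37 28]
  5. access 37: HIT. Cache (old->new): [37 28]
  6. access 37: HIT. Cache (old->new): [37 28]
  7. access 93: MISS. Cache (old->new): [37 28 93]
  8. access 37: HIT. Cache (old->new): [37 28 93]
  9. access 28: HIT. Cache (old->new): [37 28 93]
  10. access 37: HIT. Cache (old->new): [37 28 93]
  11. access 48: MISS. Cache (old->new): [37 28 93 48]
  12. access 41: MISS. Cache (old->new): [37 28 93 48 41]
  13. access 93: HIT. Cache (old->new): [37 28 93 48 41]
  14. access 85: MISS, evict 37. Cache (old->new): [28 93 48 41 85]
  15. access 37: MISS, evict 28. Cache (old->new): [93 48 41 85 37]
  16. access 36: MISS, evict 93. Cache (old->new): [48 41 85 37 36]
  17. access 85: HIT. Cache (old->new): [48 41 85 37 36]
  18. access 85: HIT. Cache (old->new): [48 41 85 37 36]
  19. access 85: HIT. Cache (old->new): [48 41 85 37 36]
  20. access 37: HIT. Cache (old->new): [48 41 85 37 36]
  21. access 85: HIT. Cache (old->new): [48 41 85 37 36]
Total: 13 hits, 8 misses, 3 evictions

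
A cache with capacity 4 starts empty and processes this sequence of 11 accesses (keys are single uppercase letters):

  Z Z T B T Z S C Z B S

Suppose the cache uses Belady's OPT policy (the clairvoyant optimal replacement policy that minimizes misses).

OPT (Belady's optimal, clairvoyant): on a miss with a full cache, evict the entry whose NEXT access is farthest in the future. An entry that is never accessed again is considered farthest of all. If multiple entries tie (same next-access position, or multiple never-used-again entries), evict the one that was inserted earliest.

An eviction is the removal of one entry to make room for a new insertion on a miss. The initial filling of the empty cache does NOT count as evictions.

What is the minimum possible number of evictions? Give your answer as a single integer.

OPT (Belady) simulation (capacity=4):
  1. access Z: MISS. Cache: [Z]
  2. access Z: HIT. Next use of Z: step 6. Cache: [Z]
  3. access T: MISS. Cache: [Z T]
  4. access B: MISS. Cache: [Z T B]
  5. access T: HIT. Next use of T: never. Cache: [Z T B]
  6. access Z: HIT. Next use of Z: step 9. Cache: [Z T B]
  7. access S: MISS. Cache: [Z T B S]
  8. access C: MISS, evict T (next use: never). Cache: [Z B S C]
  9. access Z: HIT. Next use of Z: never. Cache: [Z B S C]
  10. access B: HIT. Next use of B: never. Cache: [Z B S C]
  11. access S: HIT. Next use of S: never. Cache: [Z B S C]
Total: 6 hits, 5 misses, 1 evictions

Answer: 1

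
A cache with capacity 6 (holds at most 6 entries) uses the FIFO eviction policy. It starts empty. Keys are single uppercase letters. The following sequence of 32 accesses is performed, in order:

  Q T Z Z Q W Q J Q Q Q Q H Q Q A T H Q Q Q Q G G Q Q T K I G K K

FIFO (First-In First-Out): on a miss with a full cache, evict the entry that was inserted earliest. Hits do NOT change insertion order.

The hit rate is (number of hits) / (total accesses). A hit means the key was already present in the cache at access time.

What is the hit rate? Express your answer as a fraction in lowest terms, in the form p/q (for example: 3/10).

Answer: 5/8

Derivation:
FIFO simulation (capacity=6):
  1. access Q: MISS. Cache (old->new): [Q]
  2. access T: MISS. Cache (old->new): [Q T]
  3. access Z: MISS. Cache (old->new): [Q T Z]
  4. access Z: HIT. Cache (old->new): [Q T Z]
  5. access Q: HIT. Cache (old->new): [Q T Z]
  6. access W: MISS. Cache (old->new): [Q T Z W]
  7. access Q: HIT. Cache (old->new): [Q T Z W]
  8. access J: MISS. Cache (old->new): [Q T Z W J]
  9. access Q: HIT. Cache (old->new): [Q T Z W J]
  10. access Q: HIT. Cache (old->new): [Q T Z W J]
  11. access Q: HIT. Cache (old->new): [Q T Z W J]
  12. access Q: HIT. Cache (old->new): [Q T Z W J]
  13. access H: MISS. Cache (old->new): [Q T Z W J H]
  14. access Q: HIT. Cache (old->new): [Q T Z W J H]
  15. access Q: HIT. Cache (old->new): [Q T Z W J H]
  16. access A: MISS, evict Q. Cache (old->new): [T Z W J H A]
  17. access T: HIT. Cache (old->new): [T Z W J H A]
  18. access H: HIT. Cache (old->new): [T Z W J H A]
  19. access Q: MISS, evict T. Cache (old->new): [Z W J H A Q]
  20. access Q: HIT. Cache (old->new): [Z W J H A Q]
  21. access Q: HIT. Cache (old->new): [Z W J H A Q]
  22. access Q: HIT. Cache (old->new): [Z W J H A Q]
  23. access G: MISS, evict Z. Cache (old->new): [W J H A Q G]
  24. access G: HIT. Cache (old->new): [W J H A Q G]
  25. access Q: HIT. Cache (old->new): [W J H A Q G]
  26. access Q: HIT. Cache (old->new): [W J H A Q G]
  27. access T: MISS, evict W. Cache (old->new): [J H A Q G T]
  28. access K: MISS, evict J. Cache (old->new): [H A Q G T K]
  29. access I: MISS, evict H. Cache (old->new): [A Q G T K I]
  30. access G: HIT. Cache (old->new): [A Q G T K I]
  31. access K: HIT. Cache (old->new): [A Q G T K I]
  32. access K: HIT. Cache (old->new): [A Q G T K I]
Total: 20 hits, 12 misses, 6 evictions

Hit rate = 20/32 = 5/8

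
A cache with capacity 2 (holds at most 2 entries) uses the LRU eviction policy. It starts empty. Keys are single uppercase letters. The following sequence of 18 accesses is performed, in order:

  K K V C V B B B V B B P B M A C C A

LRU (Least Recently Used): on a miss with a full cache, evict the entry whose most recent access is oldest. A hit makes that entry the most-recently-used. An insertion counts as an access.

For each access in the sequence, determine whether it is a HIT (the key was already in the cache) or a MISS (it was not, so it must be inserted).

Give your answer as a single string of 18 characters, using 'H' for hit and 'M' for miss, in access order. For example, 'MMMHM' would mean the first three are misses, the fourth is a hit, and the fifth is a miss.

Answer: MHMMHMHHHHHMHMMMHH

Derivation:
LRU simulation (capacity=2):
  1. access K: MISS. Cache (LRU->MRU): [K]
  2. access K: HIT. Cache (LRU->MRU): [K]
  3. access V: MISS. Cache (LRU->MRU): [K V]
  4. access C: MISS, evict K. Cache (LRU->MRU): [V C]
  5. access V: HIT. Cache (LRU->MRU): [C V]
  6. access B: MISS, evict C. Cache (LRU->MRU): [V B]
  7. access B: HIT. Cache (LRU->MRU): [V B]
  8. access B: HIT. Cache (LRU->MRU): [V B]
  9. access V: HIT. Cache (LRU->MRU): [B V]
  10. access B: HIT. Cache (LRU->MRU): [V B]
  11. access B: HIT. Cache (LRU->MRU): [V B]
  12. access P: MISS, evict V. Cache (LRU->MRU): [B P]
  13. access B: HIT. Cache (LRU->MRU): [P B]
  14. access M: MISS, evict P. Cache (LRU->MRU): [B M]
  15. access A: MISS, evict B. Cache (LRU->MRU): [M A]
  16. access C: MISS, evict M. Cache (LRU->MRU): [A C]
  17. access C: HIT. Cache (LRU->MRU): [A C]
  18. access A: HIT. Cache (LRU->MRU): [C A]
Total: 10 hits, 8 misses, 6 evictions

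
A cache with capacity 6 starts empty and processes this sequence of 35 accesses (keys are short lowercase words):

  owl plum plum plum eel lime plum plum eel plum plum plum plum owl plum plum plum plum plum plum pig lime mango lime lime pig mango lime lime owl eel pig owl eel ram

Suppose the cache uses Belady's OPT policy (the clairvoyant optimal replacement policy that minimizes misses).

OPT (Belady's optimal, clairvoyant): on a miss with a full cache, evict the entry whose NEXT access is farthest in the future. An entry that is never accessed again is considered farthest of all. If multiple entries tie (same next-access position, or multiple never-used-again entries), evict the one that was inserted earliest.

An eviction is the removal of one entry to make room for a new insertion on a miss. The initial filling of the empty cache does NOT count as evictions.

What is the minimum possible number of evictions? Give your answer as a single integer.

Answer: 1

Derivation:
OPT (Belady) simulation (capacity=6):
  1. access owl: MISS. Cache: [owl]
  2. access plum: MISS. Cache: [owl plum]
  3. access plum: HIT. Next use of plum: step 4. Cache: [owl plum]
  4. access plum: HIT. Next use of plum: step 7. Cache: [owl plum]
  5. access eel: MISS. Cache: [owl plum eel]
  6. access lime: MISS. Cache: [owl plum eel lime]
  7. access plum: HIT. Next use of plum: step 8. Cache: [owl plum eel lime]
  8. access plum: HIT. Next use of plum: step 10. Cache: [owl plum eel lime]
  9. access eel: HIT. Next use of eel: step 31. Cache: [owl plum eel lime]
  10. access plum: HIT. Next use of plum: step 11. Cache: [owl plum eel lime]
  11. access plum: HIT. Next use of plum: step 12. Cache: [owl plum eel lime]
  12. access plum: HIT. Next use of plum: step 13. Cache: [owl plum eel lime]
  13. access plum: HIT. Next use of plum: step 15. Cache: [owl plum eel lime]
  14. access owl: HIT. Next use of owl: step 30. Cache: [owl plum eel lime]
  15. access plum: HIT. Next use of plum: step 16. Cache: [owl plum eel lime]
  16. access plum: HIT. Next use of plum: step 17. Cache: [owl plum eel lime]
  17. access plum: HIT. Next use of plum: step 18. Cache: [owl plum eel lime]
  18. access plum: HIT. Next use of plum: step 19. Cache: [owl plum eel lime]
  19. access plum: HIT. Next use of plum: step 20. Cache: [owl plum eel lime]
  20. access plum: HIT. Next use of plum: never. Cache: [owl plum eel lime]
  21. access pig: MISS. Cache: [owl plum eel lime pig]
  22. access lime: HIT. Next use of lime: step 24. Cache: [owl plum eel lime pig]
  23. access mango: MISS. Cache: [owl plum eel lime pig mango]
  24. access lime: HIT. Next use of lime: step 25. Cache: [owl plum eel lime pig mango]
  25. access lime: HIT. Next use of lime: step 28. Cache: [owl plum eel lime pig mango]
  26. access pig: HIT. Next use of pig: step 32. Cache: [owl plum eel lime pig mango]
  27. access mango: HIT. Next use of mango: never. Cache: [owl plum eel lime pig mango]
  28. access lime: HIT. Next use of lime: step 29. Cache: [owl plum eel lime pig mango]
  29. access lime: HIT. Next use of lime: never. Cache: [owl plum eel lime pig mango]
  30. access owl: HIT. Next use of owl: step 33. Cache: [owl plum eel lime pig mango]
  31. access eel: HIT. Next use of eel: step 34. Cache: [owl plum eel lime pig mango]
  32. access pig: HIT. Next use of pig: never. Cache: [owl plum eel lime pig mango]
  33. access owl: HIT. Next use of owl: never. Cache: [owl plum eel lime pig mango]
  34. access eel: HIT. Next use of eel: never. Cache: [owl plum eel lime pig mango]
  35. access ram: MISS, evict owl (next use: never). Cache: [plum eel lime pig mango ram]
Total: 28 hits, 7 misses, 1 evictions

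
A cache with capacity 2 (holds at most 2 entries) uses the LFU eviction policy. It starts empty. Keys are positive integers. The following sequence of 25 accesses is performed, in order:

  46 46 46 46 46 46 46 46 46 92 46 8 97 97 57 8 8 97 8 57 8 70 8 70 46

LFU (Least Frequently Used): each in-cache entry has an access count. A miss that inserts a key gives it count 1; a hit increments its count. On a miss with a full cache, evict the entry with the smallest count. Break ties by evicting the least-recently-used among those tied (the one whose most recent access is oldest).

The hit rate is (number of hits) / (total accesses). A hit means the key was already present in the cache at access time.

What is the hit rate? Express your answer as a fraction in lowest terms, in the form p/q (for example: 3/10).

LFU simulation (capacity=2):
  1. access 46: MISS. Cache: [46(c=1)]
  2. access 46: HIT, count now 2. Cache: [46(c=2)]
  3. access 46: HIT, count now 3. Cache: [46(c=3)]
  4. access 46: HIT, count now 4. Cache: [46(c=4)]
  5. access 46: HIT, count now 5. Cache: [46(c=5)]
  6. access 46: HIT, count now 6. Cache: [46(c=6)]
  7. access 46: HIT, count now 7. Cache: [46(c=7)]
  8. access 46: HIT, count now 8. Cache: [46(c=8)]
  9. access 46: HIT, count now 9. Cache: [46(c=9)]
  10. access 92: MISS. Cache: [92(c=1) 46(c=9)]
  11. access 46: HIT, count now 10. Cache: [92(c=1) 46(c=10)]
  12. access 8: MISS, evict 92(c=1). Cache: [8(c=1) 46(c=10)]
  13. access 97: MISS, evict 8(c=1). Cache: [97(c=1) 46(c=10)]
  14. access 97: HIT, count now 2. Cache: [97(c=2) 46(c=10)]
  15. access 57: MISS, evict 97(c=2). Cache: [57(c=1) 46(c=10)]
  16. access 8: MISS, evict 57(c=1). Cache: [8(c=1) 46(c=10)]
  17. access 8: HIT, count now 2. Cache: [8(c=2) 46(c=10)]
  18. access 97: MISS, evict 8(c=2). Cache: [97(c=1) 46(c=10)]
  19. access 8: MISS, evict 97(c=1). Cache: [8(c=1) 46(c=10)]
  20. access 57: MISS, evict 8(c=1). Cache: [57(c=1) 46(c=10)]
  21. access 8: MISS, evict 57(c=1). Cache: [8(c=1) 46(c=10)]
  22. access 70: MISS, evict 8(c=1). Cache: [70(c=1) 46(c=10)]
  23. access 8: MISS, evict 70(c=1). Cache: [8(c=1) 46(c=10)]
  24. access 70: MISS, evict 8(c=1). Cache: [70(c=1) 46(c=10)]
  25. access 46: HIT, count now 11. Cache: [70(c=1) 46(c=11)]
Total: 12 hits, 13 misses, 11 evictions

Hit rate = 12/25

Answer: 12/25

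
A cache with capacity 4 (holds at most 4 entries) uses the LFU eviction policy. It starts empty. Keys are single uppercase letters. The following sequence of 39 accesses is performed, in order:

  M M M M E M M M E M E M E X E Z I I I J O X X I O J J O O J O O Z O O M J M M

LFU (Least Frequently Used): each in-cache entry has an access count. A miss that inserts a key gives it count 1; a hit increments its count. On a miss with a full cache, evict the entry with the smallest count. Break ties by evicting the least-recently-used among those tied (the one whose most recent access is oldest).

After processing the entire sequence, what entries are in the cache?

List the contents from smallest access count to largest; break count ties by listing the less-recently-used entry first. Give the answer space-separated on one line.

Answer: J I E M

Derivation:
LFU simulation (capacity=4):
  1. access M: MISS. Cache: [M(c=1)]
  2. access M: HIT, count now 2. Cache: [M(c=2)]
  3. access M: HIT, count now 3. Cache: [M(c=3)]
  4. access M: HIT, count now 4. Cache: [M(c=4)]
  5. access E: MISS. Cache: [E(c=1) M(c=4)]
  6. access M: HIT, count now 5. Cache: [E(c=1) M(c=5)]
  7. access M: HIT, count now 6. Cache: [E(c=1) M(c=6)]
  8. access M: HIT, count now 7. Cache: [E(c=1) M(c=7)]
  9. access E: HIT, count now 2. Cache: [E(c=2) M(c=7)]
  10. access M: HIT, count now 8. Cache: [E(c=2) M(c=8)]
  11. access E: HIT, count now 3. Cache: [E(c=3) M(c=8)]
  12. access M: HIT, count now 9. Cache: [E(c=3) M(c=9)]
  13. access E: HIT, count now 4. Cache: [E(c=4) M(c=9)]
  14. access X: MISS. Cache: [X(c=1) E(c=4) M(c=9)]
  15. access E: HIT, count now 5. Cache: [X(c=1) E(c=5) M(c=9)]
  16. access Z: MISS. Cache: [X(c=1) Z(c=1) E(c=5) M(c=9)]
  17. access I: MISS, evict X(c=1). Cache: [Z(c=1) I(c=1) E(c=5) M(c=9)]
  18. access I: HIT, count now 2. Cache: [Z(c=1) I(c=2) E(c=5) M(c=9)]
  19. access I: HIT, count now 3. Cache: [Z(c=1) I(c=3) E(c=5) M(c=9)]
  20. access J: MISS, evict Z(c=1). Cache: [J(c=1) I(c=3) E(c=5) M(c=9)]
  21. access O: MISS, evict J(c=1). Cache: [O(c=1) I(c=3) E(c=5) M(c=9)]
  22. access X: MISS, evict O(c=1). Cache: [X(c=1) I(c=3) E(c=5) M(c=9)]
  23. access X: HIT, count now 2. Cache: [X(c=2) I(c=3) E(c=5) M(c=9)]
  24. access I: HIT, count now 4. Cache: [X(c=2) I(c=4) E(c=5) M(c=9)]
  25. access O: MISS, evict X(c=2). Cache: [O(c=1) I(c=4) E(c=5) M(c=9)]
  26. access J: MISS, evict O(c=1). Cache: [J(c=1) I(c=4) E(c=5) M(c=9)]
  27. access J: HIT, count now 2. Cache: [J(c=2) I(c=4) E(c=5) M(c=9)]
  28. access O: MISS, evict J(c=2). Cache: [O(c=1) I(c=4) E(c=5) M(c=9)]
  29. access O: HIT, count now 2. Cache: [O(c=2) I(c=4) E(c=5) M(c=9)]
  30. access J: MISS, evict O(c=2). Cache: [J(c=1) I(c=4) E(c=5) M(c=9)]
  31. access O: MISS, evict J(c=1). Cache: [O(c=1) I(c=4) E(c=5) M(c=9)]
  32. access O: HIT, count now 2. Cache: [O(c=2) I(c=4) E(c=5) M(c=9)]
  33. access Z: MISS, evict O(c=2). Cache: [Z(c=1) I(c=4) E(c=5) M(c=9)]
  34. access O: MISS, evict Z(c=1). Cache: [O(c=1) I(c=4) E(c=5) M(c=9)]
  35. access O: HIT, count now 2. Cache: [O(c=2) I(c=4) E(c=5) M(c=9)]
  36. access M: HIT, count now 10. Cache: [O(c=2) I(c=4) E(c=5) M(c=10)]
  37. access J: MISS, evict O(c=2). Cache: [J(c=1) I(c=4) E(c=5) M(c=10)]
  38. access M: HIT, count now 11. Cache: [J(c=1) I(c=4) E(c=5) M(c=11)]
  39. access M: HIT, count now 12. Cache: [J(c=1) I(c=4) E(c=5) M(c=12)]
Total: 23 hits, 16 misses, 12 evictions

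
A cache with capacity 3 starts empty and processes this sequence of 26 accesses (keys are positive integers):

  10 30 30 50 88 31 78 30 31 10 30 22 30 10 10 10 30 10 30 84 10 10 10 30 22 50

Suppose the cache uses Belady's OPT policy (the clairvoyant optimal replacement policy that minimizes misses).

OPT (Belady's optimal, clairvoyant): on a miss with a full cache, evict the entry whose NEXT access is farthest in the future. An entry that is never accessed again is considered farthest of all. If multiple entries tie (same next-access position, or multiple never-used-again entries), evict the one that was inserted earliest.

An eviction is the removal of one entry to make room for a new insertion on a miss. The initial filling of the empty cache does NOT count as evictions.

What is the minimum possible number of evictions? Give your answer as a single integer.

OPT (Belady) simulation (capacity=3):
  1. access 10: MISS. Cache: [10]
  2. access 30: MISS. Cache: [10 30]
  3. access 30: HIT. Next use of 30: step 8. Cache: [10 30]
  4. access 50: MISS. Cache: [10 30 50]
  5. access 88: MISS, evict 50 (next use: step 26). Cache: [10 30 88]
  6. access 31: MISS, evict 88 (next use: never). Cache: [10 30 31]
  7. access 78: MISS, evict 10 (next use: step 10). Cache: [30 31 78]
  8. access 30: HIT. Next use of 30: step 11. Cache: [30 31 78]
  9. access 31: HIT. Next use of 31: never. Cache: [30 31 78]
  10. access 10: MISS, evict 31 (next use: never). Cache: [30 78 10]
  11. access 30: HIT. Next use of 30: step 13. Cache: [30 78 10]
  12. access 22: MISS, evict 78 (next use: never). Cache: [30 10 22]
  13. access 30: HIT. Next use of 30: step 17. Cache: [30 10 22]
  14. access 10: HIT. Next use of 10: step 15. Cache: [30 10 22]
  15. access 10: HIT. Next use of 10: step 16. Cache: [30 10 22]
  16. access 10: HIT. Next use of 10: step 18. Cache: [30 10 22]
  17. access 30: HIT. Next use of 30: step 19. Cache: [30 10 22]
  18. access 10: HIT. Next use of 10: step 21. Cache: [30 10 22]
  19. access 30: HIT. Next use of 30: step 24. Cache: [30 10 22]
  20. access 84: MISS, evict 22 (next use: step 25). Cache: [30 10 84]
  21. access 10: HIT. Next use of 10: step 22. Cache: [30 10 84]
  22. access 10: HIT. Next use of 10: step 23. Cache: [30 10 84]
  23. access 10: HIT. Next use of 10: never. Cache: [30 10 84]
  24. access 30: HIT. Next use of 30: never. Cache: [30 10 84]
  25. access 22: MISS, evict 30 (next use: never). Cache: [10 84 22]
  26. access 50: MISS, evict 10 (next use: never). Cache: [84 22 50]
Total: 15 hits, 11 misses, 8 evictions

Answer: 8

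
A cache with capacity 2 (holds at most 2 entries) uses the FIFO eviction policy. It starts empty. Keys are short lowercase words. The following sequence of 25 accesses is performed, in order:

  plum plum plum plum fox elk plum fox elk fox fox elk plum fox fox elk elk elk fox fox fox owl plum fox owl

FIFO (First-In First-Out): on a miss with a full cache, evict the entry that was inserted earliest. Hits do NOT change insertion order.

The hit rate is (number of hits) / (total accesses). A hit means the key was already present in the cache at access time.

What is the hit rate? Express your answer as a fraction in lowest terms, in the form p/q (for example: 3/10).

FIFO simulation (capacity=2):
  1. access plum: MISS. Cache (old->new): [plum]
  2. access plum: HIT. Cache (old->new): [plum]
  3. access plum: HIT. Cache (old->new): [plum]
  4. access plum: HIT. Cache (old->new): [plum]
  5. access fox: MISS. Cache (old->new): [plum fox]
  6. access elk: MISS, evict plum. Cache (old->new): [fox elk]
  7. access plum: MISS, evict fox. Cache (old->new): [elk plum]
  8. access fox: MISS, evict elk. Cache (old->new): [plum fox]
  9. access elk: MISS, evict plum. Cache (old->new): [fox elk]
  10. access fox: HIT. Cache (old->new): [fox elk]
  11. access fox: HIT. Cache (old->new): [fox elk]
  12. access elk: HIT. Cache (old->new): [fox elk]
  13. access plum: MISS, evict fox. Cache (old->new): [elk plum]
  14. access fox: MISS, evict elk. Cache (old->new): [plum fox]
  15. access fox: HIT. Cache (old->new): [plum fox]
  16. access elk: MISS, evict plum. Cache (old->new): [fox elk]
  17. access elk: HIT. Cache (old->new): [fox elk]
  18. access elk: HIT. Cache (old->new): [fox elk]
  19. access fox: HIT. Cache (old->new): [fox elk]
  20. access fox: HIT. Cache (old->new): [fox elk]
  21. access fox: HIT. Cache (old->new): [fox elk]
  22. access owl: MISS, evict fox. Cache (old->new): [elk owl]
  23. access plum: MISS, evict elk. Cache (old->new): [owl plum]
  24. access fox: MISS, evict owl. Cache (old->new): [plum fox]
  25. access owl: MISS, evict plum. Cache (old->new): [fox owl]
Total: 12 hits, 13 misses, 11 evictions

Hit rate = 12/25

Answer: 12/25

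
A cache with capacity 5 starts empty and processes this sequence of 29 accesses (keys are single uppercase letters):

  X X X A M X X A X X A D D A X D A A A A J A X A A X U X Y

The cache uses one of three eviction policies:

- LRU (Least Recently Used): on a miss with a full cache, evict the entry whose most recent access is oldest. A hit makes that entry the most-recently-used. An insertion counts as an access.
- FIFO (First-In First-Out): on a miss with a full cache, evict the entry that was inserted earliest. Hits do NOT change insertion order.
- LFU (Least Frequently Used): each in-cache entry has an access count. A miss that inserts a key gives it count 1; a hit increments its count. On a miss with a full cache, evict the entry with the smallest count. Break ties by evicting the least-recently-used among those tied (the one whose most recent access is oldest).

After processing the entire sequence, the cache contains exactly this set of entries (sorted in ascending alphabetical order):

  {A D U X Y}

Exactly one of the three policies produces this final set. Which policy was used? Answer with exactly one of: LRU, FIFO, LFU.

Simulating under each policy and comparing final sets:
  LRU: final set = {A J U X Y} -> differs
  FIFO: final set = {D J U X Y} -> differs
  LFU: final set = {A D U X Y} -> MATCHES target
Only LFU produces the target set.

Answer: LFU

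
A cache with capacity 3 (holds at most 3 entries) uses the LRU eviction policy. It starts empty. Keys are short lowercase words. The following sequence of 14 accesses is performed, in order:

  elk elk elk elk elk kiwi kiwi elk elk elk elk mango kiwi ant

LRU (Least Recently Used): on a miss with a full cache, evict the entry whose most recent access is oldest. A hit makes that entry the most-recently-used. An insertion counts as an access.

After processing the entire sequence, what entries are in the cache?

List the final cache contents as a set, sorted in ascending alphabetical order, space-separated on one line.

Answer: ant kiwi mango

Derivation:
LRU simulation (capacity=3):
  1. access elk: MISS. Cache (LRU->MRU): [elk]
  2. access elk: HIT. Cache (LRU->MRU): [elk]
  3. access elk: HIT. Cache (LRU->MRU): [elk]
  4. access elk: HIT. Cache (LRU->MRU): [elk]
  5. access elk: HIT. Cache (LRU->MRU): [elk]
  6. access kiwi: MISS. Cache (LRU->MRU): [elk kiwi]
  7. access kiwi: HIT. Cache (LRU->MRU): [elk kiwi]
  8. access elk: HIT. Cache (LRU->MRU): [kiwi elk]
  9. access elk: HIT. Cache (LRU->MRU): [kiwi elk]
  10. access elk: HIT. Cache (LRU->MRU): [kiwi elk]
  11. access elk: HIT. Cache (LRU->MRU): [kiwi elk]
  12. access mango: MISS. Cache (LRU->MRU): [kiwi elk mango]
  13. access kiwi: HIT. Cache (LRU->MRU): [elk mango kiwi]
  14. access ant: MISS, evict elk. Cache (LRU->MRU): [mango kiwi ant]
Total: 10 hits, 4 misses, 1 evictions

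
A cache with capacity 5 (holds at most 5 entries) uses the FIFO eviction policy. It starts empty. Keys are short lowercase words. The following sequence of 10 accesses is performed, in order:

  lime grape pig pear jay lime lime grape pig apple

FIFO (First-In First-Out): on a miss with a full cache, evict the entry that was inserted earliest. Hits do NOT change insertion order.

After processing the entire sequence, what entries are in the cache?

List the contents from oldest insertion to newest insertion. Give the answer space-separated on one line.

Answer: grape pig pear jay apple

Derivation:
FIFO simulation (capacity=5):
  1. access lime: MISS. Cache (old->new): [lime]
  2. access grape: MISS. Cache (old->new): [lime grape]
  3. access pig: MISS. Cache (old->new): [lime grape pig]
  4. access pear: MISS. Cache (old->new): [lime grape pig pear]
  5. access jay: MISS. Cache (old->new): [lime grape pig pear jay]
  6. access lime: HIT. Cache (old->new): [lime grape pig pear jay]
  7. access lime: HIT. Cache (old->new): [lime grape pig pear jay]
  8. access grape: HIT. Cache (old->new): [lime grape pig pear jay]
  9. access pig: HIT. Cache (old->new): [lime grape pig pear jay]
  10. access apple: MISS, evict lime. Cache (old->new): [grape pig pear jay apple]
Total: 4 hits, 6 misses, 1 evictions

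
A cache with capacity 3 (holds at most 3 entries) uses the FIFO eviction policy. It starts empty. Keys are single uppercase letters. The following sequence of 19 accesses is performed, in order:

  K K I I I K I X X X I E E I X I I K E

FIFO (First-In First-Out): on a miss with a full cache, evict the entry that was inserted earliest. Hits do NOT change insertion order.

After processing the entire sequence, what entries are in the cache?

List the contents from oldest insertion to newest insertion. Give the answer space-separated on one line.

FIFO simulation (capacity=3):
  1. access K: MISS. Cache (old->new): [K]
  2. access K: HIT. Cache (old->new): [K]
  3. access I: MISS. Cache (old->new): [K I]
  4. access I: HIT. Cache (old->new): [K I]
  5. access I: HIT. Cache (old->new): [K I]
  6. access K: HIT. Cache (old->new): [K I]
  7. access I: HIT. Cache (old->new): [K I]
  8. access X: MISS. Cache (old->new): [K I X]
  9. access X: HIT. Cache (old->new): [K I X]
  10. access X: HIT. Cache (old->new): [K I X]
  11. access I: HIT. Cache (old->new): [K I X]
  12. access E: MISS, evict K. Cache (old->new): [I X E]
  13. access E: HIT. Cache (old->new): [I X E]
  14. access I: HIT. Cache (old->new): [I X E]
  15. access X: HIT. Cache (old->new): [I X E]
  16. access I: HIT. Cache (old->new): [I X E]
  17. access I: HIT. Cache (old->new): [I X E]
  18. access K: MISS, evict I. Cache (old->new): [X E K]
  19. access E: HIT. Cache (old->new): [X E K]
Total: 14 hits, 5 misses, 2 evictions

Answer: X E K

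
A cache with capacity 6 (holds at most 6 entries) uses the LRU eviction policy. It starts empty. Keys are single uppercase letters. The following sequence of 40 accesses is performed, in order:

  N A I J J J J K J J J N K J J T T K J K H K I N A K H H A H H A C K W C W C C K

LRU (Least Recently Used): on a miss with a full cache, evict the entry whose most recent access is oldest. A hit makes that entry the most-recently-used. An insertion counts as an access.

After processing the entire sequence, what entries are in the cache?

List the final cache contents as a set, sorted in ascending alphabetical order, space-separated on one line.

LRU simulation (capacity=6):
  1. access N: MISS. Cache (LRU->MRU): [N]
  2. access A: MISS. Cache (LRU->MRU): [N A]
  3. access I: MISS. Cache (LRU->MRU): [N A I]
  4. access J: MISS. Cache (LRU->MRU): [N A I J]
  5. access J: HIT. Cache (LRU->MRU): [N A I J]
  6. access J: HIT. Cache (LRU->MRU): [N A I J]
  7. access J: HIT. Cache (LRU->MRU): [N A I J]
  8. access K: MISS. Cache (LRU->MRU): [N A I J K]
  9. access J: HIT. Cache (LRU->MRU): [N A I K J]
  10. access J: HIT. Cache (LRU->MRU): [N A I K J]
  11. access J: HIT. Cache (LRU->MRU): [N A I K J]
  12. access N: HIT. Cache (LRU->MRU): [A I K J N]
  13. access K: HIT. Cache (LRU->MRU): [A I J N K]
  14. access J: HIT. Cache (LRU->MRU): [A I N K J]
  15. access J: HIT. Cache (LRU->MRU): [A I N K J]
  16. access T: MISS. Cache (LRU->MRU): [A I N K J T]
  17. access T: HIT. Cache (LRU->MRU): [A I N K J T]
  18. access K: HIT. Cache (LRU->MRU): [A I N J T K]
  19. access J: HIT. Cache (LRU->MRU): [A I N T K J]
  20. access K: HIT. Cache (LRU->MRU): [A I N T J K]
  21. access H: MISS, evict A. Cache (LRU->MRU): [I N T J K H]
  22. access K: HIT. Cache (LRU->MRU): [I N T J H K]
  23. access I: HIT. Cache (LRU->MRU): [N T J H K I]
  24. access N: HIT. Cache (LRU->MRU): [T J H K I N]
  25. access A: MISS, evict T. Cache (LRU->MRU): [J H K I N A]
  26. access K: HIT. Cache (LRU->MRU): [J H I N A K]
  27. access H: HIT. Cache (LRU->MRU): [J I N A K H]
  28. access H: HIT. Cache (LRU->MRU): [J I N A K H]
  29. access A: HIT. Cache (LRU->MRU): [J I N K H A]
  30. access H: HIT. Cache (LRU->MRU): [J I N K A H]
  31. access H: HIT. Cache (LRU->MRU): [J I N K A H]
  32. access A: HIT. Cache (LRU->MRU): [J I N K H A]
  33. access C: MISS, evict J. Cache (LRU->MRU): [I N K H A C]
  34. access K: HIT. Cache (LRU->MRU): [I N H A C K]
  35. access W: MISS, evict I. Cache (LRU->MRU): [N H A C K W]
  36. access C: HIT. Cache (LRU->MRU): [N H A K W C]
  37. access W: HIT. Cache (LRU->MRU): [N H A K C W]
  38. access C: HIT. Cache (LRU->MRU): [N H A K W C]
  39. access C: HIT. Cache (LRU->MRU): [N H A K W C]
  40. access K: HIT. Cache (LRU->MRU): [N H A W C K]
Total: 30 hits, 10 misses, 4 evictions

Answer: A C H K N W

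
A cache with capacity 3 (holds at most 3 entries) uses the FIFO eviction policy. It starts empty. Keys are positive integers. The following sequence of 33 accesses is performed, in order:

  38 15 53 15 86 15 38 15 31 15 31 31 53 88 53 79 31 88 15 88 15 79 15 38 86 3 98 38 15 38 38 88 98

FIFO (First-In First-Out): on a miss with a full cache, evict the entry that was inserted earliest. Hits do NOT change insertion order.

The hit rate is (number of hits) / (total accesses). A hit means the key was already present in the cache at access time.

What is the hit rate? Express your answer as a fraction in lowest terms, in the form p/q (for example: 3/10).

FIFO simulation (capacity=3):
  1. access 38: MISS. Cache (old->new): [38]
  2. access 15: MISS. Cache (old->new): [38 15]
  3. access 53: MISS. Cache (old->new): [38 15 53]
  4. access 15: HIT. Cache (old->new): [38 15 53]
  5. access 86: MISS, evict 38. Cache (old->new): [15 53 86]
  6. access 15: HIT. Cache (old->new): [15 53 86]
  7. access 38: MISS, evict 15. Cache (old->new): [53 86 38]
  8. access 15: MISS, evict 53. Cache (old->new): [86 38 15]
  9. access 31: MISS, evict 86. Cache (old->new): [38 15 31]
  10. access 15: HIT. Cache (old->new): [38 15 31]
  11. access 31: HIT. Cache (old->new): [38 15 31]
  12. access 31: HIT. Cache (old->new): [38 15 31]
  13. access 53: MISS, evict 38. Cache (old->new): [15 31 53]
  14. access 88: MISS, evict 15. Cache (old->new): [31 53 88]
  15. access 53: HIT. Cache (old->new): [31 53 88]
  16. access 79: MISS, evict 31. Cache (old->new): [53 88 79]
  17. access 31: MISS, evict 53. Cache (old->new): [88 79 31]
  18. access 88: HIT. Cache (old->new): [88 79 31]
  19. access 15: MISS, evict 88. Cache (old->new): [79 31 15]
  20. access 88: MISS, evict 79. Cache (old->new): [31 15 88]
  21. access 15: HIT. Cache (old->new): [31 15 88]
  22. access 79: MISS, evict 31. Cache (old->new): [15 88 79]
  23. access 15: HIT. Cache (old->new): [15 88 79]
  24. access 38: MISS, evict 15. Cache (old->new): [88 79 38]
  25. access 86: MISS, evict 88. Cache (old->new): [79 38 86]
  26. access 3: MISS, evict 79. Cache (old->new): [38 86 3]
  27. access 98: MISS, evict 38. Cache (old->new): [86 3 98]
  28. access 38: MISS, evict 86. Cache (old->new): [3 98 38]
  29. access 15: MISS, evict 3. Cache (old->new): [98 38 15]
  30. access 38: HIT. Cache (old->new): [98 38 15]
  31. access 38: HIT. Cache (old->new): [98 38 15]
  32. access 88: MISS, evict 98. Cache (old->new): [38 15 88]
  33. access 98: MISS, evict 38. Cache (old->new): [15 88 98]
Total: 11 hits, 22 misses, 19 evictions

Hit rate = 11/33 = 1/3

Answer: 1/3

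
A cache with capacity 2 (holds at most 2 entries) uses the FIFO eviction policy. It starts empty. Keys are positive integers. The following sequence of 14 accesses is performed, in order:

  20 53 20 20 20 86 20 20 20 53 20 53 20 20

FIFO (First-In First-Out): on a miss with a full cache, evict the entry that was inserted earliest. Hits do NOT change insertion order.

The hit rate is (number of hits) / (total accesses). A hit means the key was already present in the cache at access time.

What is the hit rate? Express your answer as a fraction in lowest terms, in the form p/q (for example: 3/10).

FIFO simulation (capacity=2):
  1. access 20: MISS. Cache (old->new): [20]
  2. access 53: MISS. Cache (old->new): [20 53]
  3. access 20: HIT. Cache (old->new): [20 53]
  4. access 20: HIT. Cache (old->new): [20 53]
  5. access 20: HIT. Cache (old->new): [20 53]
  6. access 86: MISS, evict 20. Cache (old->new): [53 86]
  7. access 20: MISS, evict 53. Cache (old->new): [86 20]
  8. access 20: HIT. Cache (old->new): [86 20]
  9. access 20: HIT. Cache (old->new): [86 20]
  10. access 53: MISS, evict 86. Cache (old->new): [20 53]
  11. access 20: HIT. Cache (old->new): [20 53]
  12. access 53: HIT. Cache (old->new): [20 53]
  13. access 20: HIT. Cache (old->new): [20 53]
  14. access 20: HIT. Cache (old->new): [20 53]
Total: 9 hits, 5 misses, 3 evictions

Hit rate = 9/14

Answer: 9/14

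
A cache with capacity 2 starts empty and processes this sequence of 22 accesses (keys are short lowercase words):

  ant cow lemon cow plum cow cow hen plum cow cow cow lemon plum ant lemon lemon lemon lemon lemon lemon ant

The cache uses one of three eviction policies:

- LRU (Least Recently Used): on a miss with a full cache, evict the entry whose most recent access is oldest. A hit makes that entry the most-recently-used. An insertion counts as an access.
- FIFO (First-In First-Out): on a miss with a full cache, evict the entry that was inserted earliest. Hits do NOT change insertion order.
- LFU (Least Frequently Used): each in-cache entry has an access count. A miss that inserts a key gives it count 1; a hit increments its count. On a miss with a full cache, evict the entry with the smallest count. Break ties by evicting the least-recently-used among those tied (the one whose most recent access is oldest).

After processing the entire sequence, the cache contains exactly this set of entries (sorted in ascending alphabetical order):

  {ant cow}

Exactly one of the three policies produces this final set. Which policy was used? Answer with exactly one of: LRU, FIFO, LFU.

Simulating under each policy and comparing final sets:
  LRU: final set = {ant lemon} -> differs
  FIFO: final set = {ant lemon} -> differs
  LFU: final set = {ant cow} -> MATCHES target
Only LFU produces the target set.

Answer: LFU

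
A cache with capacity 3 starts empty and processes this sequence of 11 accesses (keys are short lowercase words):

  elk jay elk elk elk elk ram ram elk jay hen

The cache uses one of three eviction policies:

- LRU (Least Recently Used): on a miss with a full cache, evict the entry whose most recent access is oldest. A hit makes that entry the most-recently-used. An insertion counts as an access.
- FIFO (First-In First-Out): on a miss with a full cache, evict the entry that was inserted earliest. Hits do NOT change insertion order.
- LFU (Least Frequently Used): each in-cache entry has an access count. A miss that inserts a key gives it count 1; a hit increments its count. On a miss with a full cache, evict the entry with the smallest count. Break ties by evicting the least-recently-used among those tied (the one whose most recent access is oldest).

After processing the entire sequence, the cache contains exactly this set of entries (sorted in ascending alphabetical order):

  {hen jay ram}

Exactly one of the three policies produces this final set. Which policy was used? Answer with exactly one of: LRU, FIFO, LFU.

Answer: FIFO

Derivation:
Simulating under each policy and comparing final sets:
  LRU: final set = {elk hen jay} -> differs
  FIFO: final set = {hen jay ram} -> MATCHES target
  LFU: final set = {elk hen jay} -> differs
Only FIFO produces the target set.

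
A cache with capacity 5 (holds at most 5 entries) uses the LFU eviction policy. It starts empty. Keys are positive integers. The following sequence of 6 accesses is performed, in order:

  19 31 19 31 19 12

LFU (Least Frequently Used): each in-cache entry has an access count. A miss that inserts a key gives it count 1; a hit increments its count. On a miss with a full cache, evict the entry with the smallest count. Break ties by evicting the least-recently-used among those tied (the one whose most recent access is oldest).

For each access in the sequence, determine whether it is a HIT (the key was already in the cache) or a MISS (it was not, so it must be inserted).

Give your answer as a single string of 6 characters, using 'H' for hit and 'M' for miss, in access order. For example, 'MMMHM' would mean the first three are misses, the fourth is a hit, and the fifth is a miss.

LFU simulation (capacity=5):
  1. access 19: MISS. Cache: [19(c=1)]
  2. access 31: MISS. Cache: [19(c=1) 31(c=1)]
  3. access 19: HIT, count now 2. Cache: [31(c=1) 19(c=2)]
  4. access 31: HIT, count now 2. Cache: [19(c=2) 31(c=2)]
  5. access 19: HIT, count now 3. Cache: [31(c=2) 19(c=3)]
  6. access 12: MISS. Cache: [12(c=1) 31(c=2) 19(c=3)]
Total: 3 hits, 3 misses, 0 evictions

Answer: MMHHHM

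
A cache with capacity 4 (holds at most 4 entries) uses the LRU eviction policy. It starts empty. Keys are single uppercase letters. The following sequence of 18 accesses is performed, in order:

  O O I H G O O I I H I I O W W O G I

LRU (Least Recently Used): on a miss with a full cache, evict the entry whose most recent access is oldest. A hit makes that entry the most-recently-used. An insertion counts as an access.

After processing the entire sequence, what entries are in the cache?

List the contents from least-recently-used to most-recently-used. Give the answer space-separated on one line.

Answer: W O G I

Derivation:
LRU simulation (capacity=4):
  1. access O: MISS. Cache (LRU->MRU): [O]
  2. access O: HIT. Cache (LRU->MRU): [O]
  3. access I: MISS. Cache (LRU->MRU): [O I]
  4. access H: MISS. Cache (LRU->MRU): [O I H]
  5. access G: MISS. Cache (LRU->MRU): [O I H G]
  6. access O: HIT. Cache (LRU->MRU): [I H G O]
  7. access O: HIT. Cache (LRU->MRU): [I H G O]
  8. access I: HIT. Cache (LRU->MRU): [H G O I]
  9. access I: HIT. Cache (LRU->MRU): [H G O I]
  10. access H: HIT. Cache (LRU->MRU): [G O I H]
  11. access I: HIT. Cache (LRU->MRU): [G O H I]
  12. access I: HIT. Cache (LRU->MRU): [G O H I]
  13. access O: HIT. Cache (LRU->MRU): [G H I O]
  14. access W: MISS, evict G. Cache (LRU->MRU): [H I O W]
  15. access W: HIT. Cache (LRU->MRU): [H I O W]
  16. access O: HIT. Cache (LRU->MRU): [H I W O]
  17. access G: MISS, evict H. Cache (LRU->MRU): [I W O G]
  18. access I: HIT. Cache (LRU->MRU): [W O G I]
Total: 12 hits, 6 misses, 2 evictions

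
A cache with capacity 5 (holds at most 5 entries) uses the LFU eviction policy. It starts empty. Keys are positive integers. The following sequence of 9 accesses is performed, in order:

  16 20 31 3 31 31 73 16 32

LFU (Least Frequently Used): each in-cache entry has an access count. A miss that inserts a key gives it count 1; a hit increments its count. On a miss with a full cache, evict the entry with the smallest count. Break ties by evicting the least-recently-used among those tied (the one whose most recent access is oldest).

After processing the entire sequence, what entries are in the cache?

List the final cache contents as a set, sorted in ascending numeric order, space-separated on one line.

LFU simulation (capacity=5):
  1. access 16: MISS. Cache: [16(c=1)]
  2. access 20: MISS. Cache: [16(c=1) 20(c=1)]
  3. access 31: MISS. Cache: [16(c=1) 20(c=1) 31(c=1)]
  4. access 3: MISS. Cache: [16(c=1) 20(c=1) 31(c=1) 3(c=1)]
  5. access 31: HIT, count now 2. Cache: [16(c=1) 20(c=1) 3(c=1) 31(c=2)]
  6. access 31: HIT, count now 3. Cache: [16(c=1) 20(c=1) 3(c=1) 31(c=3)]
  7. access 73: MISS. Cache: [16(c=1) 20(c=1) 3(c=1) 73(c=1) 31(c=3)]
  8. access 16: HIT, count now 2. Cache: [20(c=1) 3(c=1) 73(c=1) 16(c=2) 31(c=3)]
  9. access 32: MISS, evict 20(c=1). Cache: [3(c=1) 73(c=1) 32(c=1) 16(c=2) 31(c=3)]
Total: 3 hits, 6 misses, 1 evictions

Answer: 3 16 31 32 73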